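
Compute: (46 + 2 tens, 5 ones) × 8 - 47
Convert 2 tens, 5 ones (place-value notation) → 2×10 + 5 = 25 (decimal)
Expression in decimal: (46 + 25) × 8 - 47
Parentheses first: 46 + 25 = 71
Multiply: 71 × 8 = 568
Subtract: 568 - 47 = 521
521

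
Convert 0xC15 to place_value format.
Convert 0xC15 (hexadecimal) → 12×256 + 1×16 + 5 = 3093 (decimal)
Convert 3093 (decimal) → 3093 = 3×1000 + 9×10 + 3 → 3 thousands, 9 tens, 3 ones (place-value notation)
3 thousands, 9 tens, 3 ones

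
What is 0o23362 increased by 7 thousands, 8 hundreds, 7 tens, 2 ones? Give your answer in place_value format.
Convert 0o23362 (octal) → 2×4096 + 3×512 + 3×64 + 6×8 + 2 = 9970 (decimal)
Convert 7 thousands, 8 hundreds, 7 tens, 2 ones (place-value notation) → 7×1000 + 8×100 + 7×10 + 2 = 7872 (decimal)
Compute 9970 + 7872 = 17842
Convert 17842 (decimal) → 17842 = 17×1000 + 8×100 + 4×10 + 2 → 17 thousands, 8 hundreds, 4 tens, 2 ones (place-value notation)
17 thousands, 8 hundreds, 4 tens, 2 ones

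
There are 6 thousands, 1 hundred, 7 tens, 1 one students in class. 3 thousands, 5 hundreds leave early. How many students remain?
Convert 6 thousands, 1 hundred, 7 tens, 1 one (place-value notation) → 6×1000 + 1×100 + 7×10 + 1 = 6171 (decimal)
Convert 3 thousands, 5 hundreds (place-value notation) → 3×1000 + 5×100 = 3500 (decimal)
Compute 6171 - 3500 = 2671
2671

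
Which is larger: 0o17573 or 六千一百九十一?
Convert 0o17573 (octal) → 1×4096 + 7×512 + 5×64 + 7×8 + 3 = 8059 (decimal)
Convert 六千一百九十一 (Chinese numeral) → 6×1000 + 1×100 + 9×10 + 1 = 6191 (decimal)
Compare 8059 vs 6191: larger = 8059
8059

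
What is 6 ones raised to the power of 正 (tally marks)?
Convert 6 ones (place-value notation) → 6 (decimal)
Convert 正 (tally marks) → 5 (decimal)
Compute 6 ^ 5 = 7776
7776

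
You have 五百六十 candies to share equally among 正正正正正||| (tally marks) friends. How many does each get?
Convert 五百六十 (Chinese numeral) → 5×100 + 6×10 = 560 (decimal)
Convert 正正正正正||| (tally marks) → 5 + 5 + 5 + 5 + 5 + 3 = 28 (decimal)
Compute 560 ÷ 28 = 20
20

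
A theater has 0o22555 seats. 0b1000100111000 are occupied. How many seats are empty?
Convert 0o22555 (octal) → 2×4096 + 2×512 + 5×64 + 5×8 + 5 = 9581 (decimal)
Convert 0b1000100111000 (binary) → 4096 + 256 + 32 + 16 + 8 = 4408 (decimal)
Compute 9581 - 4408 = 5173
5173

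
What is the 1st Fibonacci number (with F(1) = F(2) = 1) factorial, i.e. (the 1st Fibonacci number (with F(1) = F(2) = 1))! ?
Convert the 1st Fibonacci number (with F(1) = F(2) = 1) (Fibonacci index) → 1 (decimal)
Compute 1! = 1
1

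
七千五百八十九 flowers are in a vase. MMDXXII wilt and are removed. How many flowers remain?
Convert 七千五百八十九 (Chinese numeral) → 7×1000 + 5×100 + 8×10 + 9 = 7589 (decimal)
Convert MMDXXII (Roman numeral) → 1000 + 1000 + 500 + 10 + 10 + 1 + 1 = 2522 (decimal)
Compute 7589 - 2522 = 5067
5067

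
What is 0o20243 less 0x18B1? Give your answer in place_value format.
Convert 0o20243 (octal) → 2×4096 + 2×64 + 4×8 + 3 = 8355 (decimal)
Convert 0x18B1 (hexadecimal) → 1×4096 + 8×256 + 11×16 + 1 = 6321 (decimal)
Compute 8355 - 6321 = 2034
Convert 2034 (decimal) → 2034 = 2×1000 + 3×10 + 4 → 2 thousands, 3 tens, 4 ones (place-value notation)
2 thousands, 3 tens, 4 ones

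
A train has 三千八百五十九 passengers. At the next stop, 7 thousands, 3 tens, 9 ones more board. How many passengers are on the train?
Convert 三千八百五十九 (Chinese numeral) → 3×1000 + 8×100 + 5×10 + 9 = 3859 (decimal)
Convert 7 thousands, 3 tens, 9 ones (place-value notation) → 7×1000 + 3×10 + 9 = 7039 (decimal)
Compute 3859 + 7039 = 10898
10898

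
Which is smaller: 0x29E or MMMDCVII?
Convert 0x29E (hexadecimal) → 2×256 + 9×16 + 14 = 670 (decimal)
Convert MMMDCVII (Roman numeral) → 1000 + 1000 + 1000 + 500 + 100 + 5 + 1 + 1 = 3607 (decimal)
Compare 670 vs 3607: smaller = 670
670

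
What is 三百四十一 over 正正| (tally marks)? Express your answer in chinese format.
Convert 三百四十一 (Chinese numeral) → 3×100 + 4×10 + 1 = 341 (decimal)
Convert 正正| (tally marks) → 5 + 5 + 1 = 11 (decimal)
Compute 341 ÷ 11 = 31
Convert 31 (decimal) → 31 = 3×10 + 1 → 三十一 (Chinese numeral)
三十一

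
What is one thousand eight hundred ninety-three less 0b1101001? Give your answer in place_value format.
Convert one thousand eight hundred ninety-three (English words) → 1×1000 + 8×100 + 93 = 1893 (decimal)
Convert 0b1101001 (binary) → 64 + 32 + 8 + 1 = 105 (decimal)
Compute 1893 - 105 = 1788
Convert 1788 (decimal) → 1788 = 1×1000 + 7×100 + 8×10 + 8 → 1 thousand, 7 hundreds, 8 tens, 8 ones (place-value notation)
1 thousand, 7 hundreds, 8 tens, 8 ones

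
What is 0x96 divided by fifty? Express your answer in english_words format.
Convert 0x96 (hexadecimal) → 9×16 + 6 = 150 (decimal)
Convert fifty (English words) → 50 (decimal)
Compute 150 ÷ 50 = 3
Convert 3 (decimal) → three (English words)
three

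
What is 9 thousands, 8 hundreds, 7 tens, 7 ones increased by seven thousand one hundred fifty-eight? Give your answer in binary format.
Convert 9 thousands, 8 hundreds, 7 tens, 7 ones (place-value notation) → 9×1000 + 8×100 + 7×10 + 7 = 9877 (decimal)
Convert seven thousand one hundred fifty-eight (English words) → 7×1000 + 1×100 + 58 = 7158 (decimal)
Compute 9877 + 7158 = 17035
Convert 17035 (decimal) → 17035 = 16384 + 512 + 128 + 8 + 2 + 1 → 0b100001010001011 (binary)
0b100001010001011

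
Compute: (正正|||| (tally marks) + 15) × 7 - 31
Convert 正正|||| (tally marks) → 5 + 5 + 4 = 14 (decimal)
Expression in decimal: (14 + 15) × 7 - 31
Parentheses first: 14 + 15 = 29
Multiply: 29 × 7 = 203
Subtract: 203 - 31 = 172
172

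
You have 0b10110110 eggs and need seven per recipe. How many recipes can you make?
Convert 0b10110110 (binary) → 128 + 32 + 16 + 4 + 2 = 182 (decimal)
Convert seven (English words) → 7 (decimal)
Compute 182 ÷ 7 = 26
26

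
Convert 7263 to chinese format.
Convert 7263 (decimal) → 7263 = 7×1000 + 2×100 + 6×10 + 3 → 七千二百六十三 (Chinese numeral)
七千二百六十三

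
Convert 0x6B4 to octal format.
Convert 0x6B4 (hexadecimal) → 6×256 + 11×16 + 4 = 1716 (decimal)
Convert 1716 (decimal) → 1716 = 3×512 + 2×64 + 6×8 + 4 → 0o3264 (octal)
0o3264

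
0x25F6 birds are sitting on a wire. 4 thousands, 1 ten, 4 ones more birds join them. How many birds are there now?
Convert 0x25F6 (hexadecimal) → 2×4096 + 5×256 + 15×16 + 6 = 9718 (decimal)
Convert 4 thousands, 1 ten, 4 ones (place-value notation) → 4×1000 + 1×10 + 4 = 4014 (decimal)
Compute 9718 + 4014 = 13732
13732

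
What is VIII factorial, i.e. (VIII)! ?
Convert VIII (Roman numeral) → 5 + 1 + 1 + 1 = 8 (decimal)
Compute 8! = 40320
40320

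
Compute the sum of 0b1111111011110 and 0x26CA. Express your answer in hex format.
Convert 0b1111111011110 (binary) → 4096 + 2048 + 1024 + 512 + 256 + 128 + 64 + 16 + 8 + 4 + 2 = 8158 (decimal)
Convert 0x26CA (hexadecimal) → 2×4096 + 6×256 + 12×16 + 10 = 9930 (decimal)
Compute 8158 + 9930 = 18088
Convert 18088 (decimal) → 18088 = 4×4096 + 6×256 + 10×16 + 8 → 0x46A8 (hexadecimal)
0x46A8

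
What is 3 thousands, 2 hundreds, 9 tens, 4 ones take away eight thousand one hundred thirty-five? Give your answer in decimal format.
Convert 3 thousands, 2 hundreds, 9 tens, 4 ones (place-value notation) → 3×1000 + 2×100 + 9×10 + 4 = 3294 (decimal)
Convert eight thousand one hundred thirty-five (English words) → 8×1000 + 1×100 + 35 = 8135 (decimal)
Compute 3294 - 8135 = -4841
-4841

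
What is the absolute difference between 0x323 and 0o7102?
Convert 0x323 (hexadecimal) → 3×256 + 2×16 + 3 = 803 (decimal)
Convert 0o7102 (octal) → 7×512 + 1×64 + 2 = 3650 (decimal)
Compute |803 - 3650| = 2847
2847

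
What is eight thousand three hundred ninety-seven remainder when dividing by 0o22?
Convert eight thousand three hundred ninety-seven (English words) → 8×1000 + 3×100 + 97 = 8397 (decimal)
Convert 0o22 (octal) → 2×8 + 2 = 18 (decimal)
Compute 8397 mod 18 = 9
9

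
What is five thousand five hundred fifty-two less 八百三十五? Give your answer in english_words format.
Convert five thousand five hundred fifty-two (English words) → 5×1000 + 5×100 + 52 = 5552 (decimal)
Convert 八百三十五 (Chinese numeral) → 8×100 + 3×10 + 5 = 835 (decimal)
Compute 5552 - 835 = 4717
Convert 4717 (decimal) → 4717 = 4×1000 + 7×100 + 17 → four thousand seven hundred seventeen (English words)
four thousand seven hundred seventeen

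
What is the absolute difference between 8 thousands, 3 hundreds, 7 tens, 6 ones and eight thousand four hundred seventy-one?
Convert 8 thousands, 3 hundreds, 7 tens, 6 ones (place-value notation) → 8×1000 + 3×100 + 7×10 + 6 = 8376 (decimal)
Convert eight thousand four hundred seventy-one (English words) → 8×1000 + 4×100 + 71 = 8471 (decimal)
Compute |8376 - 8471| = 95
95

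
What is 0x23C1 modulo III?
Convert 0x23C1 (hexadecimal) → 2×4096 + 3×256 + 12×16 + 1 = 9153 (decimal)
Convert III (Roman numeral) → 1 + 1 + 1 = 3 (decimal)
Compute 9153 mod 3 = 0
0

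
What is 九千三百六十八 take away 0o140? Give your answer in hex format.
Convert 九千三百六十八 (Chinese numeral) → 9×1000 + 3×100 + 6×10 + 8 = 9368 (decimal)
Convert 0o140 (octal) → 1×64 + 4×8 = 96 (decimal)
Compute 9368 - 96 = 9272
Convert 9272 (decimal) → 9272 = 2×4096 + 4×256 + 3×16 + 8 → 0x2438 (hexadecimal)
0x2438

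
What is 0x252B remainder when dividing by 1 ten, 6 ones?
Convert 0x252B (hexadecimal) → 2×4096 + 5×256 + 2×16 + 11 = 9515 (decimal)
Convert 1 ten, 6 ones (place-value notation) → 1×10 + 6 = 16 (decimal)
Compute 9515 mod 16 = 11
11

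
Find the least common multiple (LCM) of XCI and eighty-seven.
Convert XCI (Roman numeral) → 90 + 1 = 91 (decimal)
Convert eighty-seven (English words) → 87 (decimal)
Compute lcm(91, 87) = 7917
7917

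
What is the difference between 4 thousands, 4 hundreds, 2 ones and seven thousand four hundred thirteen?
Convert 4 thousands, 4 hundreds, 2 ones (place-value notation) → 4×1000 + 4×100 + 2 = 4402 (decimal)
Convert seven thousand four hundred thirteen (English words) → 7×1000 + 4×100 + 13 = 7413 (decimal)
Difference: |4402 - 7413| = 3011
3011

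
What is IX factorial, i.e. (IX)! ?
Convert IX (Roman numeral) → 9 (decimal)
Compute 9! = 362880
362880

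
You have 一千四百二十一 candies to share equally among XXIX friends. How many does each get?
Convert 一千四百二十一 (Chinese numeral) → 1×1000 + 4×100 + 2×10 + 1 = 1421 (decimal)
Convert XXIX (Roman numeral) → 10 + 10 + 9 = 29 (decimal)
Compute 1421 ÷ 29 = 49
49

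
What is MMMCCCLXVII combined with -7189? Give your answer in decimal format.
Convert MMMCCCLXVII (Roman numeral) → 1000 + 1000 + 1000 + 100 + 100 + 100 + 50 + 10 + 5 + 1 + 1 = 3367 (decimal)
Compute 3367 + -7189 = -3822
-3822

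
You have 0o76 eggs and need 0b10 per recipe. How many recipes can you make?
Convert 0o76 (octal) → 7×8 + 6 = 62 (decimal)
Convert 0b10 (binary) → 2 (decimal)
Compute 62 ÷ 2 = 31
31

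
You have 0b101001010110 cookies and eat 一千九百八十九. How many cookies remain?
Convert 0b101001010110 (binary) → 2048 + 512 + 64 + 16 + 4 + 2 = 2646 (decimal)
Convert 一千九百八十九 (Chinese numeral) → 1×1000 + 9×100 + 8×10 + 9 = 1989 (decimal)
Compute 2646 - 1989 = 657
657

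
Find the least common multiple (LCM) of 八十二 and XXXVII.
Convert 八十二 (Chinese numeral) → 8×10 + 2 = 82 (decimal)
Convert XXXVII (Roman numeral) → 10 + 10 + 10 + 5 + 1 + 1 = 37 (decimal)
Compute lcm(82, 37) = 3034
3034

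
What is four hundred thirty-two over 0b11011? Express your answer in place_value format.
Convert four hundred thirty-two (English words) → 4×100 + 32 = 432 (decimal)
Convert 0b11011 (binary) → 16 + 8 + 2 + 1 = 27 (decimal)
Compute 432 ÷ 27 = 16
Convert 16 (decimal) → 16 = 1×10 + 6 → 1 ten, 6 ones (place-value notation)
1 ten, 6 ones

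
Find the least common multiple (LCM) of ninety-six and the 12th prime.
Convert ninety-six (English words) → 96 (decimal)
Convert the 12th prime (prime index) → 37 (decimal)
Compute lcm(96, 37) = 3552
3552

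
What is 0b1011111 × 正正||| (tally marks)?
Convert 0b1011111 (binary) → 64 + 16 + 8 + 4 + 2 + 1 = 95 (decimal)
Convert 正正||| (tally marks) → 5 + 5 + 3 = 13 (decimal)
Compute 95 × 13 = 1235
1235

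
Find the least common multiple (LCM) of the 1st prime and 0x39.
Convert the 1st prime (prime index) → 2 (decimal)
Convert 0x39 (hexadecimal) → 3×16 + 9 = 57 (decimal)
Compute lcm(2, 57) = 114
114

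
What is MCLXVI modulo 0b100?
Convert MCLXVI (Roman numeral) → 1000 + 100 + 50 + 10 + 5 + 1 = 1166 (decimal)
Convert 0b100 (binary) → 4 (decimal)
Compute 1166 mod 4 = 2
2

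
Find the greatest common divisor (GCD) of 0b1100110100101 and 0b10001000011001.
Convert 0b1100110100101 (binary) → 4096 + 2048 + 256 + 128 + 32 + 4 + 1 = 6565 (decimal)
Convert 0b10001000011001 (binary) → 8192 + 512 + 16 + 8 + 1 = 8729 (decimal)
Compute gcd(6565, 8729) = 1
1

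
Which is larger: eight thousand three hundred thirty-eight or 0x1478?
Convert eight thousand three hundred thirty-eight (English words) → 8×1000 + 3×100 + 38 = 8338 (decimal)
Convert 0x1478 (hexadecimal) → 1×4096 + 4×256 + 7×16 + 8 = 5240 (decimal)
Compare 8338 vs 5240: larger = 8338
8338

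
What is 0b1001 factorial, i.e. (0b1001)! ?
Convert 0b1001 (binary) → 8 + 1 = 9 (decimal)
Compute 9! = 362880
362880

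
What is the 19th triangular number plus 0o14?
The 19th triangular number = 19×20/2 = 190
Convert 0o14 (octal) → 1×8 + 4 = 12 (decimal)
Compute 190 + 12 = 202
202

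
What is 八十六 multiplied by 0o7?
Convert 八十六 (Chinese numeral) → 8×10 + 6 = 86 (decimal)
Convert 0o7 (octal) → 7 (decimal)
Compute 86 × 7 = 602
602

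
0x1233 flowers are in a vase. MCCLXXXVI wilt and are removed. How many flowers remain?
Convert 0x1233 (hexadecimal) → 1×4096 + 2×256 + 3×16 + 3 = 4659 (decimal)
Convert MCCLXXXVI (Roman numeral) → 1000 + 100 + 100 + 50 + 10 + 10 + 10 + 5 + 1 = 1286 (decimal)
Compute 4659 - 1286 = 3373
3373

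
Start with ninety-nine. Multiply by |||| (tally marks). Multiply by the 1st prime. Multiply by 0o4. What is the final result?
Convert ninety-nine (English words) → 99 (decimal)
Start: 99
Convert |||| (tally marks) → 4 (decimal)
99 × 4 = 396
Convert the 1st prime (prime index) → 2 (decimal)
396 × 2 = 792
Convert 0o4 (octal) → 4 (decimal)
792 × 4 = 3168
3168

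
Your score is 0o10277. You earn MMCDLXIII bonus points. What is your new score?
Convert 0o10277 (octal) → 1×4096 + 2×64 + 7×8 + 7 = 4287 (decimal)
Convert MMCDLXIII (Roman numeral) → 1000 + 1000 + 400 + 50 + 10 + 1 + 1 + 1 = 2463 (decimal)
Compute 4287 + 2463 = 6750
6750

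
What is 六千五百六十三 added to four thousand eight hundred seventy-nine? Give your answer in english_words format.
Convert 六千五百六十三 (Chinese numeral) → 6×1000 + 5×100 + 6×10 + 3 = 6563 (decimal)
Convert four thousand eight hundred seventy-nine (English words) → 4×1000 + 8×100 + 79 = 4879 (decimal)
Compute 6563 + 4879 = 11442
Convert 11442 (decimal) → 11442 = 11×1000 + 4×100 + 42 → eleven thousand four hundred forty-two (English words)
eleven thousand four hundred forty-two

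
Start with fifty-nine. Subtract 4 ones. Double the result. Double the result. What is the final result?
Convert fifty-nine (English words) → 59 (decimal)
Start: 59
Convert 4 ones (place-value notation) → 4 (decimal)
59 - 4 = 55
55 × 2 = 110
110 × 2 = 220
220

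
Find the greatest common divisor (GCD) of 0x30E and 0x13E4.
Convert 0x30E (hexadecimal) → 3×256 + 14 = 782 (decimal)
Convert 0x13E4 (hexadecimal) → 1×4096 + 3×256 + 14×16 + 4 = 5092 (decimal)
Compute gcd(782, 5092) = 2
2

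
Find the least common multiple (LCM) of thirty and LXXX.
Convert thirty (English words) → 30 (decimal)
Convert LXXX (Roman numeral) → 50 + 10 + 10 + 10 = 80 (decimal)
Compute lcm(30, 80) = 240
240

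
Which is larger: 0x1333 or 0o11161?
Convert 0x1333 (hexadecimal) → 1×4096 + 3×256 + 3×16 + 3 = 4915 (decimal)
Convert 0o11161 (octal) → 1×4096 + 1×512 + 1×64 + 6×8 + 1 = 4721 (decimal)
Compare 4915 vs 4721: larger = 4915
4915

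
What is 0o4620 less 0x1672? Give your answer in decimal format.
Convert 0o4620 (octal) → 4×512 + 6×64 + 2×8 = 2448 (decimal)
Convert 0x1672 (hexadecimal) → 1×4096 + 6×256 + 7×16 + 2 = 5746 (decimal)
Compute 2448 - 5746 = -3298
-3298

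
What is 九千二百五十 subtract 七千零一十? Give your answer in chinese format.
Convert 九千二百五十 (Chinese numeral) → 9×1000 + 2×100 + 5×10 = 9250 (decimal)
Convert 七千零一十 (Chinese numeral) → 7×1000 + 1×10 = 7010 (decimal)
Compute 9250 - 7010 = 2240
Convert 2240 (decimal) → 2240 = 2×1000 + 2×100 + 4×10 → 二千二百四十 (Chinese numeral)
二千二百四十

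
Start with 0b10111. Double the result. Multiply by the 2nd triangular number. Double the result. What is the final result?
Convert 0b10111 (binary) → 16 + 4 + 2 + 1 = 23 (decimal)
Start: 23
23 × 2 = 46
Convert the 2nd triangular number (triangular index) → 2×3/2 = 3 (decimal)
46 × 3 = 138
138 × 2 = 276
276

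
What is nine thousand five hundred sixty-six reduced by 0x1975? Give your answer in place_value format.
Convert nine thousand five hundred sixty-six (English words) → 9×1000 + 5×100 + 66 = 9566 (decimal)
Convert 0x1975 (hexadecimal) → 1×4096 + 9×256 + 7×16 + 5 = 6517 (decimal)
Compute 9566 - 6517 = 3049
Convert 3049 (decimal) → 3049 = 3×1000 + 4×10 + 9 → 3 thousands, 4 tens, 9 ones (place-value notation)
3 thousands, 4 tens, 9 ones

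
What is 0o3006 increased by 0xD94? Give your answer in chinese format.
Convert 0o3006 (octal) → 3×512 + 6 = 1542 (decimal)
Convert 0xD94 (hexadecimal) → 13×256 + 9×16 + 4 = 3476 (decimal)
Compute 1542 + 3476 = 5018
Convert 5018 (decimal) → 5018 = 5×1000 + 1×10 + 8 → 五千零一十八 (Chinese numeral)
五千零一十八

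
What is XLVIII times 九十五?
Convert XLVIII (Roman numeral) → 40 + 5 + 1 + 1 + 1 = 48 (decimal)
Convert 九十五 (Chinese numeral) → 9×10 + 5 = 95 (decimal)
Compute 48 × 95 = 4560
4560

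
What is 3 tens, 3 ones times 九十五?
Convert 3 tens, 3 ones (place-value notation) → 3×10 + 3 = 33 (decimal)
Convert 九十五 (Chinese numeral) → 9×10 + 5 = 95 (decimal)
Compute 33 × 95 = 3135
3135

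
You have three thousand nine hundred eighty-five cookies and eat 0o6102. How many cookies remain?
Convert three thousand nine hundred eighty-five (English words) → 3×1000 + 9×100 + 85 = 3985 (decimal)
Convert 0o6102 (octal) → 6×512 + 1×64 + 2 = 3138 (decimal)
Compute 3985 - 3138 = 847
847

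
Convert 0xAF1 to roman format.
Convert 0xAF1 (hexadecimal) → 10×256 + 15×16 + 1 = 2801 (decimal)
Convert 2801 (decimal) → 2801 = 1000 + 1000 + 500 + 100 + 100 + 100 + 1 → MMDCCCI (Roman numeral)
MMDCCCI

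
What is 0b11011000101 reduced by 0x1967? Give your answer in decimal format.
Convert 0b11011000101 (binary) → 1024 + 512 + 128 + 64 + 4 + 1 = 1733 (decimal)
Convert 0x1967 (hexadecimal) → 1×4096 + 9×256 + 6×16 + 7 = 6503 (decimal)
Compute 1733 - 6503 = -4770
-4770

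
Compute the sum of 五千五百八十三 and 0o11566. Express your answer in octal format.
Convert 五千五百八十三 (Chinese numeral) → 5×1000 + 5×100 + 8×10 + 3 = 5583 (decimal)
Convert 0o11566 (octal) → 1×4096 + 1×512 + 5×64 + 6×8 + 6 = 4982 (decimal)
Compute 5583 + 4982 = 10565
Convert 10565 (decimal) → 10565 = 2×4096 + 4×512 + 5×64 + 5 → 0o24505 (octal)
0o24505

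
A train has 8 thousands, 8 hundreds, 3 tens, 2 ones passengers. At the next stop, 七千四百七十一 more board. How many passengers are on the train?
Convert 8 thousands, 8 hundreds, 3 tens, 2 ones (place-value notation) → 8×1000 + 8×100 + 3×10 + 2 = 8832 (decimal)
Convert 七千四百七十一 (Chinese numeral) → 7×1000 + 4×100 + 7×10 + 1 = 7471 (decimal)
Compute 8832 + 7471 = 16303
16303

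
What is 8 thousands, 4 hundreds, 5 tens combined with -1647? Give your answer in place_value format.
Convert 8 thousands, 4 hundreds, 5 tens (place-value notation) → 8×1000 + 4×100 + 5×10 = 8450 (decimal)
Compute 8450 + -1647 = 6803
Convert 6803 (decimal) → 6803 = 6×1000 + 8×100 + 3 → 6 thousands, 8 hundreds, 3 ones (place-value notation)
6 thousands, 8 hundreds, 3 ones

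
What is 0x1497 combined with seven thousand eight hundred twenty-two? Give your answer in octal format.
Convert 0x1497 (hexadecimal) → 1×4096 + 4×256 + 9×16 + 7 = 5271 (decimal)
Convert seven thousand eight hundred twenty-two (English words) → 7×1000 + 8×100 + 22 = 7822 (decimal)
Compute 5271 + 7822 = 13093
Convert 13093 (decimal) → 13093 = 3×4096 + 1×512 + 4×64 + 4×8 + 5 → 0o31445 (octal)
0o31445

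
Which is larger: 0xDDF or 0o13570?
Convert 0xDDF (hexadecimal) → 13×256 + 13×16 + 15 = 3551 (decimal)
Convert 0o13570 (octal) → 1×4096 + 3×512 + 5×64 + 7×8 = 6008 (decimal)
Compare 3551 vs 6008: larger = 6008
6008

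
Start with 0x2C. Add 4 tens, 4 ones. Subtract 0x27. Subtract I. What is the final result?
Convert 0x2C (hexadecimal) → 2×16 + 12 = 44 (decimal)
Start: 44
Convert 4 tens, 4 ones (place-value notation) → 4×10 + 4 = 44 (decimal)
44 + 44 = 88
Convert 0x27 (hexadecimal) → 2×16 + 7 = 39 (decimal)
88 - 39 = 49
Convert I (Roman numeral) → 1 (decimal)
49 - 1 = 48
48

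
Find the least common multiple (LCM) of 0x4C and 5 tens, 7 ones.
Convert 0x4C (hexadecimal) → 4×16 + 12 = 76 (decimal)
Convert 5 tens, 7 ones (place-value notation) → 5×10 + 7 = 57 (decimal)
Compute lcm(76, 57) = 228
228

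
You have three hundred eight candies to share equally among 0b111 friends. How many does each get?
Convert three hundred eight (English words) → 3×100 + 8 = 308 (decimal)
Convert 0b111 (binary) → 4 + 2 + 1 = 7 (decimal)
Compute 308 ÷ 7 = 44
44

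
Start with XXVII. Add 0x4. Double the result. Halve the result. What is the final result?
Convert XXVII (Roman numeral) → 10 + 10 + 5 + 1 + 1 = 27 (decimal)
Start: 27
Convert 0x4 (hexadecimal) → 4 (decimal)
27 + 4 = 31
31 × 2 = 62
62 ÷ 2 = 31
31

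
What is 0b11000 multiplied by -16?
Convert 0b11000 (binary) → 16 + 8 = 24 (decimal)
Compute 24 × -16 = -384
-384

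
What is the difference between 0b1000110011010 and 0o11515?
Convert 0b1000110011010 (binary) → 4096 + 256 + 128 + 16 + 8 + 2 = 4506 (decimal)
Convert 0o11515 (octal) → 1×4096 + 1×512 + 5×64 + 1×8 + 5 = 4941 (decimal)
Difference: |4506 - 4941| = 435
435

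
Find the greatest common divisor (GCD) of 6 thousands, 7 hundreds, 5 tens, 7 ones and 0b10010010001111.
Convert 6 thousands, 7 hundreds, 5 tens, 7 ones (place-value notation) → 6×1000 + 7×100 + 5×10 + 7 = 6757 (decimal)
Convert 0b10010010001111 (binary) → 8192 + 1024 + 128 + 8 + 4 + 2 + 1 = 9359 (decimal)
Compute gcd(6757, 9359) = 1
1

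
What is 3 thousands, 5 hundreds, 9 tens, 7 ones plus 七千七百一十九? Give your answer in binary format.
Convert 3 thousands, 5 hundreds, 9 tens, 7 ones (place-value notation) → 3×1000 + 5×100 + 9×10 + 7 = 3597 (decimal)
Convert 七千七百一十九 (Chinese numeral) → 7×1000 + 7×100 + 1×10 + 9 = 7719 (decimal)
Compute 3597 + 7719 = 11316
Convert 11316 (decimal) → 11316 = 8192 + 2048 + 1024 + 32 + 16 + 4 → 0b10110000110100 (binary)
0b10110000110100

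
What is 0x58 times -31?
Convert 0x58 (hexadecimal) → 5×16 + 8 = 88 (decimal)
Compute 88 × -31 = -2728
-2728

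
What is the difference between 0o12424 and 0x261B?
Convert 0o12424 (octal) → 1×4096 + 2×512 + 4×64 + 2×8 + 4 = 5396 (decimal)
Convert 0x261B (hexadecimal) → 2×4096 + 6×256 + 1×16 + 11 = 9755 (decimal)
Difference: |5396 - 9755| = 4359
4359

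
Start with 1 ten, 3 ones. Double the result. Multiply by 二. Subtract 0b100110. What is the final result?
Convert 1 ten, 3 ones (place-value notation) → 1×10 + 3 = 13 (decimal)
Start: 13
13 × 2 = 26
Convert 二 (Chinese numeral) → 2 (decimal)
26 × 2 = 52
Convert 0b100110 (binary) → 32 + 4 + 2 = 38 (decimal)
52 - 38 = 14
14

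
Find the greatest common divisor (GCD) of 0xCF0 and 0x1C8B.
Convert 0xCF0 (hexadecimal) → 12×256 + 15×16 = 3312 (decimal)
Convert 0x1C8B (hexadecimal) → 1×4096 + 12×256 + 8×16 + 11 = 7307 (decimal)
Compute gcd(3312, 7307) = 1
1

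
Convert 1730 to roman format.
Convert 1730 (decimal) → 1730 = 1000 + 500 + 100 + 100 + 10 + 10 + 10 → MDCCXXX (Roman numeral)
MDCCXXX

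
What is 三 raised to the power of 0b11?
Convert 三 (Chinese numeral) → 3 (decimal)
Convert 0b11 (binary) → 2 + 1 = 3 (decimal)
Compute 3 ^ 3 = 27
27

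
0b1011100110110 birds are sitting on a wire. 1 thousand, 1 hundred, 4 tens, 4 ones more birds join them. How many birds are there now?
Convert 0b1011100110110 (binary) → 4096 + 1024 + 512 + 256 + 32 + 16 + 4 + 2 = 5942 (decimal)
Convert 1 thousand, 1 hundred, 4 tens, 4 ones (place-value notation) → 1×1000 + 1×100 + 4×10 + 4 = 1144 (decimal)
Compute 5942 + 1144 = 7086
7086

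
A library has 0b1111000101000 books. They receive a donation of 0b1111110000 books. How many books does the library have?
Convert 0b1111000101000 (binary) → 4096 + 2048 + 1024 + 512 + 32 + 8 = 7720 (decimal)
Convert 0b1111110000 (binary) → 512 + 256 + 128 + 64 + 32 + 16 = 1008 (decimal)
Compute 7720 + 1008 = 8728
8728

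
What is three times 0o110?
Convert three (English words) → 3 (decimal)
Convert 0o110 (octal) → 1×64 + 1×8 = 72 (decimal)
Compute 3 × 72 = 216
216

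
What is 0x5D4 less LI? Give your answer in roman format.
Convert 0x5D4 (hexadecimal) → 5×256 + 13×16 + 4 = 1492 (decimal)
Convert LI (Roman numeral) → 50 + 1 = 51 (decimal)
Compute 1492 - 51 = 1441
Convert 1441 (decimal) → 1441 = 1000 + 400 + 40 + 1 → MCDXLI (Roman numeral)
MCDXLI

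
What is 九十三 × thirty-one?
Convert 九十三 (Chinese numeral) → 9×10 + 3 = 93 (decimal)
Convert thirty-one (English words) → 31 (decimal)
Compute 93 × 31 = 2883
2883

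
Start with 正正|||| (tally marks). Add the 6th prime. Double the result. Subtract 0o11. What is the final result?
Convert 正正|||| (tally marks) → 5 + 5 + 4 = 14 (decimal)
Start: 14
Convert the 6th prime (prime index) → 13 (decimal)
14 + 13 = 27
27 × 2 = 54
Convert 0o11 (octal) → 1×8 + 1 = 9 (decimal)
54 - 9 = 45
45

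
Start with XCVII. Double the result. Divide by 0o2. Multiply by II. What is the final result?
Convert XCVII (Roman numeral) → 90 + 5 + 1 + 1 = 97 (decimal)
Start: 97
97 × 2 = 194
Convert 0o2 (octal) → 2 (decimal)
194 ÷ 2 = 97
Convert II (Roman numeral) → 1 + 1 = 2 (decimal)
97 × 2 = 194
194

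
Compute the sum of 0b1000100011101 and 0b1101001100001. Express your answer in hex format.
Convert 0b1000100011101 (binary) → 4096 + 256 + 16 + 8 + 4 + 1 = 4381 (decimal)
Convert 0b1101001100001 (binary) → 4096 + 2048 + 512 + 64 + 32 + 1 = 6753 (decimal)
Compute 4381 + 6753 = 11134
Convert 11134 (decimal) → 11134 = 2×4096 + 11×256 + 7×16 + 14 → 0x2B7E (hexadecimal)
0x2B7E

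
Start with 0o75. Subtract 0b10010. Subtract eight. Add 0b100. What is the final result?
Convert 0o75 (octal) → 7×8 + 5 = 61 (decimal)
Start: 61
Convert 0b10010 (binary) → 16 + 2 = 18 (decimal)
61 - 18 = 43
Convert eight (English words) → 8 (decimal)
43 - 8 = 35
Convert 0b100 (binary) → 4 (decimal)
35 + 4 = 39
39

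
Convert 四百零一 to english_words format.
Convert 四百零一 (Chinese numeral) → 4×100 + 1 = 401 (decimal)
Convert 401 (decimal) → 401 = 4×100 + 1 → four hundred one (English words)
four hundred one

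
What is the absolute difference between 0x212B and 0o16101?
Convert 0x212B (hexadecimal) → 2×4096 + 1×256 + 2×16 + 11 = 8491 (decimal)
Convert 0o16101 (octal) → 1×4096 + 6×512 + 1×64 + 1 = 7233 (decimal)
Compute |8491 - 7233| = 1258
1258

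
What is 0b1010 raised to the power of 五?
Convert 0b1010 (binary) → 8 + 2 = 10 (decimal)
Convert 五 (Chinese numeral) → 5 (decimal)
Compute 10 ^ 5 = 100000
100000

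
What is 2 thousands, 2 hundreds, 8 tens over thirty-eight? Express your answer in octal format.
Convert 2 thousands, 2 hundreds, 8 tens (place-value notation) → 2×1000 + 2×100 + 8×10 = 2280 (decimal)
Convert thirty-eight (English words) → 38 (decimal)
Compute 2280 ÷ 38 = 60
Convert 60 (decimal) → 60 = 7×8 + 4 → 0o74 (octal)
0o74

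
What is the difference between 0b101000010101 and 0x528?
Convert 0b101000010101 (binary) → 2048 + 512 + 16 + 4 + 1 = 2581 (decimal)
Convert 0x528 (hexadecimal) → 5×256 + 2×16 + 8 = 1320 (decimal)
Difference: |2581 - 1320| = 1261
1261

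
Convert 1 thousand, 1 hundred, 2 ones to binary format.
Convert 1 thousand, 1 hundred, 2 ones (place-value notation) → 1×1000 + 1×100 + 2 = 1102 (decimal)
Convert 1102 (decimal) → 1102 = 1024 + 64 + 8 + 4 + 2 → 0b10001001110 (binary)
0b10001001110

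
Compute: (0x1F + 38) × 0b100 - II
Convert 0x1F (hexadecimal) → 1×16 + 15 = 31 (decimal)
Convert 0b100 (binary) → 4 (decimal)
Convert II (Roman numeral) → 1 + 1 = 2 (decimal)
Expression in decimal: (31 + 38) × 4 - 2
Parentheses first: 31 + 38 = 69
Multiply: 69 × 4 = 276
Subtract: 276 - 2 = 274
274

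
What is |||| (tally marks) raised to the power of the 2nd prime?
Convert |||| (tally marks) → 4 (decimal)
Convert the 2nd prime (prime index) → 3 (decimal)
Compute 4 ^ 3 = 64
64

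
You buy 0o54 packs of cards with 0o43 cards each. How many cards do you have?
Convert 0o43 (octal) → 4×8 + 3 = 35 (decimal)
Convert 0o54 (octal) → 5×8 + 4 = 44 (decimal)
Compute 35 × 44 = 1540
1540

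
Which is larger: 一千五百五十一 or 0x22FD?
Convert 一千五百五十一 (Chinese numeral) → 1×1000 + 5×100 + 5×10 + 1 = 1551 (decimal)
Convert 0x22FD (hexadecimal) → 2×4096 + 2×256 + 15×16 + 13 = 8957 (decimal)
Compare 1551 vs 8957: larger = 8957
8957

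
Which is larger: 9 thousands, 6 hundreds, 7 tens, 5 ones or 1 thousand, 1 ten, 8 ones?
Convert 9 thousands, 6 hundreds, 7 tens, 5 ones (place-value notation) → 9×1000 + 6×100 + 7×10 + 5 = 9675 (decimal)
Convert 1 thousand, 1 ten, 8 ones (place-value notation) → 1×1000 + 1×10 + 8 = 1018 (decimal)
Compare 9675 vs 1018: larger = 9675
9675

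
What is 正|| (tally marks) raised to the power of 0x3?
Convert 正|| (tally marks) → 5 + 2 = 7 (decimal)
Convert 0x3 (hexadecimal) → 3 (decimal)
Compute 7 ^ 3 = 343
343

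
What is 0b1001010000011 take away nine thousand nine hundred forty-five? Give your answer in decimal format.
Convert 0b1001010000011 (binary) → 4096 + 512 + 128 + 2 + 1 = 4739 (decimal)
Convert nine thousand nine hundred forty-five (English words) → 9×1000 + 9×100 + 45 = 9945 (decimal)
Compute 4739 - 9945 = -5206
-5206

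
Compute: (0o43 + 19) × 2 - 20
Convert 0o43 (octal) → 4×8 + 3 = 35 (decimal)
Expression in decimal: (35 + 19) × 2 - 20
Parentheses first: 35 + 19 = 54
Multiply: 54 × 2 = 108
Subtract: 108 - 20 = 88
88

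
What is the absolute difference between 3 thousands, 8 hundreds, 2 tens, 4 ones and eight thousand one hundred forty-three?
Convert 3 thousands, 8 hundreds, 2 tens, 4 ones (place-value notation) → 3×1000 + 8×100 + 2×10 + 4 = 3824 (decimal)
Convert eight thousand one hundred forty-three (English words) → 8×1000 + 1×100 + 43 = 8143 (decimal)
Compute |3824 - 8143| = 4319
4319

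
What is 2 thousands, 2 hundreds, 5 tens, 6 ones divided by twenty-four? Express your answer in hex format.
Convert 2 thousands, 2 hundreds, 5 tens, 6 ones (place-value notation) → 2×1000 + 2×100 + 5×10 + 6 = 2256 (decimal)
Convert twenty-four (English words) → 24 (decimal)
Compute 2256 ÷ 24 = 94
Convert 94 (decimal) → 94 = 5×16 + 14 → 0x5E (hexadecimal)
0x5E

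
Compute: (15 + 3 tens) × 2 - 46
Convert 3 tens (place-value notation) → 3×10 = 30 (decimal)
Expression in decimal: (15 + 30) × 2 - 46
Parentheses first: 15 + 30 = 45
Multiply: 45 × 2 = 90
Subtract: 90 - 46 = 44
44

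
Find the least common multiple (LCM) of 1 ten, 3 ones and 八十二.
Convert 1 ten, 3 ones (place-value notation) → 1×10 + 3 = 13 (decimal)
Convert 八十二 (Chinese numeral) → 8×10 + 2 = 82 (decimal)
Compute lcm(13, 82) = 1066
1066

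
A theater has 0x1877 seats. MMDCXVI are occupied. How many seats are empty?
Convert 0x1877 (hexadecimal) → 1×4096 + 8×256 + 7×16 + 7 = 6263 (decimal)
Convert MMDCXVI (Roman numeral) → 1000 + 1000 + 500 + 100 + 10 + 5 + 1 = 2616 (decimal)
Compute 6263 - 2616 = 3647
3647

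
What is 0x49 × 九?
Convert 0x49 (hexadecimal) → 4×16 + 9 = 73 (decimal)
Convert 九 (Chinese numeral) → 9 (decimal)
Compute 73 × 9 = 657
657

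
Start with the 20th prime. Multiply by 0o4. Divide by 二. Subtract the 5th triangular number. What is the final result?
Convert the 20th prime (prime index) → 71 (decimal)
Start: 71
Convert 0o4 (octal) → 4 (decimal)
71 × 4 = 284
Convert 二 (Chinese numeral) → 2 (decimal)
284 ÷ 2 = 142
Convert the 5th triangular number (triangular index) → 5×6/2 = 15 (decimal)
142 - 15 = 127
127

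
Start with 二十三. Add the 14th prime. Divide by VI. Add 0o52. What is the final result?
Convert 二十三 (Chinese numeral) → 2×10 + 3 = 23 (decimal)
Start: 23
Convert the 14th prime (prime index) → 43 (decimal)
23 + 43 = 66
Convert VI (Roman numeral) → 5 + 1 = 6 (decimal)
66 ÷ 6 = 11
Convert 0o52 (octal) → 5×8 + 2 = 42 (decimal)
11 + 42 = 53
53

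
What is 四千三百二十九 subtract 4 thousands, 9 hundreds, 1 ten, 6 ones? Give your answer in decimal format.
Convert 四千三百二十九 (Chinese numeral) → 4×1000 + 3×100 + 2×10 + 9 = 4329 (decimal)
Convert 4 thousands, 9 hundreds, 1 ten, 6 ones (place-value notation) → 4×1000 + 9×100 + 1×10 + 6 = 4916 (decimal)
Compute 4329 - 4916 = -587
-587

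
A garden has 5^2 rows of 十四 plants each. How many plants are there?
Convert 十四 (Chinese numeral) → 1×10 + 4 = 14 (decimal)
Convert 5^2 (power) → 25 (decimal)
Compute 14 × 25 = 350
350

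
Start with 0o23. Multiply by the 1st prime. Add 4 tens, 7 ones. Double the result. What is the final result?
Convert 0o23 (octal) → 2×8 + 3 = 19 (decimal)
Start: 19
Convert the 1st prime (prime index) → 2 (decimal)
19 × 2 = 38
Convert 4 tens, 7 ones (place-value notation) → 4×10 + 7 = 47 (decimal)
38 + 47 = 85
85 × 2 = 170
170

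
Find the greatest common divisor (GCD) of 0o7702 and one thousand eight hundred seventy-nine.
Convert 0o7702 (octal) → 7×512 + 7×64 + 2 = 4034 (decimal)
Convert one thousand eight hundred seventy-nine (English words) → 1×1000 + 8×100 + 79 = 1879 (decimal)
Compute gcd(4034, 1879) = 1
1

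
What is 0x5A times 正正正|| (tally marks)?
Convert 0x5A (hexadecimal) → 5×16 + 10 = 90 (decimal)
Convert 正正正|| (tally marks) → 5 + 5 + 5 + 2 = 17 (decimal)
Compute 90 × 17 = 1530
1530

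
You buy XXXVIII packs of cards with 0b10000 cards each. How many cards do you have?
Convert 0b10000 (binary) → 16 (decimal)
Convert XXXVIII (Roman numeral) → 10 + 10 + 10 + 5 + 1 + 1 + 1 = 38 (decimal)
Compute 16 × 38 = 608
608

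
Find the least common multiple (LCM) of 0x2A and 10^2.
Convert 0x2A (hexadecimal) → 2×16 + 10 = 42 (decimal)
Convert 10^2 (power) → 100 (decimal)
Compute lcm(42, 100) = 2100
2100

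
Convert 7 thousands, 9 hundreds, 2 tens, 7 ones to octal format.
Convert 7 thousands, 9 hundreds, 2 tens, 7 ones (place-value notation) → 7×1000 + 9×100 + 2×10 + 7 = 7927 (decimal)
Convert 7927 (decimal) → 7927 = 1×4096 + 7×512 + 3×64 + 6×8 + 7 → 0o17367 (octal)
0o17367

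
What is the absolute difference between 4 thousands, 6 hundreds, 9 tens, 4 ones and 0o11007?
Convert 4 thousands, 6 hundreds, 9 tens, 4 ones (place-value notation) → 4×1000 + 6×100 + 9×10 + 4 = 4694 (decimal)
Convert 0o11007 (octal) → 1×4096 + 1×512 + 7 = 4615 (decimal)
Compute |4694 - 4615| = 79
79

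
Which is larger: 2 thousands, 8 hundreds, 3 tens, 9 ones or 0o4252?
Convert 2 thousands, 8 hundreds, 3 tens, 9 ones (place-value notation) → 2×1000 + 8×100 + 3×10 + 9 = 2839 (decimal)
Convert 0o4252 (octal) → 4×512 + 2×64 + 5×8 + 2 = 2218 (decimal)
Compare 2839 vs 2218: larger = 2839
2839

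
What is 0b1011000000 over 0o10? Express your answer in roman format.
Convert 0b1011000000 (binary) → 512 + 128 + 64 = 704 (decimal)
Convert 0o10 (octal) → 1×8 = 8 (decimal)
Compute 704 ÷ 8 = 88
Convert 88 (decimal) → 88 = 50 + 10 + 10 + 10 + 5 + 1 + 1 + 1 → LXXXVIII (Roman numeral)
LXXXVIII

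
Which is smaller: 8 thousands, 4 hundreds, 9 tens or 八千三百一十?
Convert 8 thousands, 4 hundreds, 9 tens (place-value notation) → 8×1000 + 4×100 + 9×10 = 8490 (decimal)
Convert 八千三百一十 (Chinese numeral) → 8×1000 + 3×100 + 1×10 = 8310 (decimal)
Compare 8490 vs 8310: smaller = 8310
8310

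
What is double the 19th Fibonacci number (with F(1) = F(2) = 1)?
The 19th Fibonacci number (with F(1) = F(2) = 1) = 4181
Compute 4181 × 2 = 8362
8362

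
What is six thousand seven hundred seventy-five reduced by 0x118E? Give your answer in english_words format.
Convert six thousand seven hundred seventy-five (English words) → 6×1000 + 7×100 + 75 = 6775 (decimal)
Convert 0x118E (hexadecimal) → 1×4096 + 1×256 + 8×16 + 14 = 4494 (decimal)
Compute 6775 - 4494 = 2281
Convert 2281 (decimal) → 2281 = 2×1000 + 2×100 + 81 → two thousand two hundred eighty-one (English words)
two thousand two hundred eighty-one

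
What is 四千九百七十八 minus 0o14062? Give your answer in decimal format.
Convert 四千九百七十八 (Chinese numeral) → 4×1000 + 9×100 + 7×10 + 8 = 4978 (decimal)
Convert 0o14062 (octal) → 1×4096 + 4×512 + 6×8 + 2 = 6194 (decimal)
Compute 4978 - 6194 = -1216
-1216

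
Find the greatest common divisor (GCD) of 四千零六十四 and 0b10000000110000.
Convert 四千零六十四 (Chinese numeral) → 4×1000 + 6×10 + 4 = 4064 (decimal)
Convert 0b10000000110000 (binary) → 8192 + 32 + 16 = 8240 (decimal)
Compute gcd(4064, 8240) = 16
16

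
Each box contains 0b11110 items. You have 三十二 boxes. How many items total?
Convert 0b11110 (binary) → 16 + 8 + 4 + 2 = 30 (decimal)
Convert 三十二 (Chinese numeral) → 3×10 + 2 = 32 (decimal)
Compute 30 × 32 = 960
960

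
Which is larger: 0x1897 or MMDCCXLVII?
Convert 0x1897 (hexadecimal) → 1×4096 + 8×256 + 9×16 + 7 = 6295 (decimal)
Convert MMDCCXLVII (Roman numeral) → 1000 + 1000 + 500 + 100 + 100 + 40 + 5 + 1 + 1 = 2747 (decimal)
Compare 6295 vs 2747: larger = 6295
6295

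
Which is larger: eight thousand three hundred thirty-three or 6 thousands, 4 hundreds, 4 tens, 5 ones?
Convert eight thousand three hundred thirty-three (English words) → 8×1000 + 3×100 + 33 = 8333 (decimal)
Convert 6 thousands, 4 hundreds, 4 tens, 5 ones (place-value notation) → 6×1000 + 4×100 + 4×10 + 5 = 6445 (decimal)
Compare 8333 vs 6445: larger = 8333
8333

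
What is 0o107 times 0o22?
Convert 0o107 (octal) → 1×64 + 7 = 71 (decimal)
Convert 0o22 (octal) → 2×8 + 2 = 18 (decimal)
Compute 71 × 18 = 1278
1278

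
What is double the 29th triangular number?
The 29th triangular number = 29×30/2 = 435
Compute 435 × 2 = 870
870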